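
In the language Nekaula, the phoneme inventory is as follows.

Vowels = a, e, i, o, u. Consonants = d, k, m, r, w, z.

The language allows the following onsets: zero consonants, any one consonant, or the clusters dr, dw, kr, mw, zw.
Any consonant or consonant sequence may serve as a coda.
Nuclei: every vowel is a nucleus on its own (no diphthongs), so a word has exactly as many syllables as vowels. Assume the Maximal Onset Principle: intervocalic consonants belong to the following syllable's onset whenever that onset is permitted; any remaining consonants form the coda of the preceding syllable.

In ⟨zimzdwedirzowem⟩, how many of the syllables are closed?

3

The vowels are i, e, i, o, e — 5 nuclei, so 5 syllables.
/i…e/ gap (V1→V2): /mzdw/ — longest licit onset from the right is /dw/, leaving /mz/ as coda.
/e…i/ gap (V2→V3): just /d/ — single C goes to the following onset.
/i…o/ gap (V3→V4): cluster /rz/ — the longest permitted-onset suffix is /z/; onset = /z/, preceding coda = /r/.
/o…e/ gap (V4→V5): just /w/ — single C goes to the following onset.
Syllabification: zimz.dwe.dir.zo.wem.
Classifying each syllable: /zimz/ (closed), /dwe/ (open), /dir/ (closed), /zo/ (open), /wem/ (closed).
Closed syllables: 3.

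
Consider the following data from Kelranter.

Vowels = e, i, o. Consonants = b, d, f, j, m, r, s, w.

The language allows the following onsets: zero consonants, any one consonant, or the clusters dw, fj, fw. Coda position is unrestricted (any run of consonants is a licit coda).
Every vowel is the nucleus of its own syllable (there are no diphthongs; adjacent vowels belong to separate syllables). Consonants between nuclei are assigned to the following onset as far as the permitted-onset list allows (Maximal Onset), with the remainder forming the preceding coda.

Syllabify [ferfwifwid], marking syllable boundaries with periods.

Nuclei (vowels): e, i, i → 3 syllables.
V1 /e/ – V2 /i/: /rfw/; trying suffixes from longest down, /fw/ is the first permitted one, so coda /r/ | onset /fw/.
V2 /i/ – V3 /i/: /fw/ is a licit onset in full, so it all attaches to the next syllable.

fer.fwi.fwid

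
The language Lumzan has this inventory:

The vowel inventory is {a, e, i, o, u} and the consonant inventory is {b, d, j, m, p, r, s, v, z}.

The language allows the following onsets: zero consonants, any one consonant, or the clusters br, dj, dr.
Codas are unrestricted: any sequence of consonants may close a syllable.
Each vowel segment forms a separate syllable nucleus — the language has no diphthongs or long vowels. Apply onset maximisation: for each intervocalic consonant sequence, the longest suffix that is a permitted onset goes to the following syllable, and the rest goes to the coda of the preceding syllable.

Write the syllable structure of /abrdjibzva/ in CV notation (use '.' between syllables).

VCC.CCVCC.CV

Vowels present: a, i, a; each is a nucleus, giving 3 syllables.
V1 /a/ – V2 /i/: cluster /brdj/ — the longest permitted-onset suffix is /dj/; onset = /dj/, preceding coda = /br/.
V2 /i/ – V3 /a/: /bzv/; trying suffixes from longest down, /v/ is the first permitted one, so coda /bz/ | onset /v/.
Result: abr.djibz.va.
Mapping each syllable to C/V: /abr/ → VCC, /djibz/ → CCVCC, /va/ → CV.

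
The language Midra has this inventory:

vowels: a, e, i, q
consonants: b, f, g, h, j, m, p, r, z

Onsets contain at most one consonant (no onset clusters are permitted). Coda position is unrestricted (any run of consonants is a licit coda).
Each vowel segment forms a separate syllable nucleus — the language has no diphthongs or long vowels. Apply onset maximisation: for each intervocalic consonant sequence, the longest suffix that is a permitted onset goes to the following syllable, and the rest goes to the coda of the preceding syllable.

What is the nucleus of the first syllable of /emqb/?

Vowels present: e, q; each is a nucleus, giving 2 syllables.
The first nucleus (vowel 1 from the left) is /e/.

e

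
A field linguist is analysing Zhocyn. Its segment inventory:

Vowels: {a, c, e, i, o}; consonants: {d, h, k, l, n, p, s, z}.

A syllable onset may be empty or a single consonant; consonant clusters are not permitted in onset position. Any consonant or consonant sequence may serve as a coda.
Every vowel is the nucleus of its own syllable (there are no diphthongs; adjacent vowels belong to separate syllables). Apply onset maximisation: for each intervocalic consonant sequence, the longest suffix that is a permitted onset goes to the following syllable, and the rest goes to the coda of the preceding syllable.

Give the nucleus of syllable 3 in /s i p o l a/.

Nuclei (vowels): i, o, a → 3 syllables.
The third nucleus (vowel 3 from the left) is /a/.

a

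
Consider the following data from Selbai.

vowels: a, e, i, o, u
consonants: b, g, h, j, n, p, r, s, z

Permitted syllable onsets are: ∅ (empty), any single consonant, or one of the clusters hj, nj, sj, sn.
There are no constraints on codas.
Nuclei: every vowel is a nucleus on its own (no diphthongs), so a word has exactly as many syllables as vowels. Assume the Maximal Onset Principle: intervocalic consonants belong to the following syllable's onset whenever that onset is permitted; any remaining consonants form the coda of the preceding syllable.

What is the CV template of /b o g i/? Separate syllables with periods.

CV.CV

The vowels are o, i — 2 nuclei, so 2 syllables.
σ1/σ2 boundary: /g/ is a single consonant, so it becomes the next onset.
Syllabification: bo.gi.
Mapping each syllable to C/V: /bo/ → CV, /gi/ → CV.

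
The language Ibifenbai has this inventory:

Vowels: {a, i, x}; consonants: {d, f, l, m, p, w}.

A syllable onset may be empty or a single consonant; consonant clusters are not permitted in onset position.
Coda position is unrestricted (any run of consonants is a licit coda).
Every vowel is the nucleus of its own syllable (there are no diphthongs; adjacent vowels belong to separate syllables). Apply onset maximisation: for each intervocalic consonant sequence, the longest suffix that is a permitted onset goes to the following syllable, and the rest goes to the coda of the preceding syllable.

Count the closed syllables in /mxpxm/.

1

Vowels present: x, x; each is a nucleus, giving 2 syllables.
V1 /x/ – V2 /x/: /p/ → onset of the next syllable (single consonants are always licit onsets).
Putting it together: mx.pxm.
Classifying each syllable: /mx/ (open), /pxm/ (closed).
Closed syllables: 1.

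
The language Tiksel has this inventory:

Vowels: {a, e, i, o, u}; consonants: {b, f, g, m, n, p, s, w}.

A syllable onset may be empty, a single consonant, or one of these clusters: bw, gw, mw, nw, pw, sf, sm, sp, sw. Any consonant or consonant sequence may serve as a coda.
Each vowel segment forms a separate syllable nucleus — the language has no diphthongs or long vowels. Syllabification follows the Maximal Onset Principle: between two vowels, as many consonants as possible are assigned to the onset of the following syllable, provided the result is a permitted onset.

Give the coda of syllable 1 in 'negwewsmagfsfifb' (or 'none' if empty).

none

Nuclei (vowels): e, e, a, i → 4 syllables.
σ1/σ2 boundary: /gw/ — entire cluster is a permitted onset → onset /gw/, coda ∅.
σ2/σ3 boundary: /wsm/ — longest licit onset from the right is /sm/, leaving /w/ as coda.
σ3/σ4 boundary: cluster /gfsf/ — the longest permitted-onset suffix is /sf/; onset = /sf/, preceding coda = /gf/.
So the parse is ne.gwew.smagf.sfifb.
Syllable 1 is /ne/: onset /n/, nucleus /e/, coda ∅.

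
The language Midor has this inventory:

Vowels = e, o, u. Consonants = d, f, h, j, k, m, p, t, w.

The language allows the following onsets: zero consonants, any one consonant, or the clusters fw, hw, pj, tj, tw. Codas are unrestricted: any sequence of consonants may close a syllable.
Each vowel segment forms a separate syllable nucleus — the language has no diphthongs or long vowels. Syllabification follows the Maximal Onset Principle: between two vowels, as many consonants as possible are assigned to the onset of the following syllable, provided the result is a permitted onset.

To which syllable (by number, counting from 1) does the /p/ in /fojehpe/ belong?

The vowels are o, e, e — 3 nuclei, so 3 syllables.
Between /o/ (V1) and /e/ (V2): /j/ is a single consonant, so it becomes the next onset.
Between /e/ (V2) and /e/ (V3): /hp/ — longest licit onset from the right is /p/, leaving /h/ as coda.
Result: fo.jeh.pe.
The /p/ is in the onset of syllable 3 (/pe/).

3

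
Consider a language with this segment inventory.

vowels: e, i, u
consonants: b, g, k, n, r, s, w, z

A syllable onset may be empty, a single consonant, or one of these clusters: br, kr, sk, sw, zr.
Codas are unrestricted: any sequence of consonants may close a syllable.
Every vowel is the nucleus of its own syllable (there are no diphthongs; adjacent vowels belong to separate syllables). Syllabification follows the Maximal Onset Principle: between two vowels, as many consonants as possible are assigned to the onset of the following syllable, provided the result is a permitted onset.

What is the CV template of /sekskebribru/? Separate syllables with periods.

Nuclei (vowels): e, e, i, u → 4 syllables.
Between /e/ (V1) and /e/ (V2): cluster /ksk/ — the longest permitted-onset suffix is /sk/; onset = /sk/, preceding coda = /k/.
Between /e/ (V2) and /i/ (V3): /br/ — entire cluster is a permitted onset → onset /br/, coda ∅.
Between /i/ (V3) and /u/ (V4): cluster /br/ — /br/ is itself a permitted onset, so the whole cluster goes right; preceding coda = ∅.
Result: sek.ske.bri.bru.
Mapping each syllable to C/V: /sek/ → CVC, /ske/ → CCV, /bri/ → CCV, /bru/ → CCV.

CVC.CCV.CCV.CCV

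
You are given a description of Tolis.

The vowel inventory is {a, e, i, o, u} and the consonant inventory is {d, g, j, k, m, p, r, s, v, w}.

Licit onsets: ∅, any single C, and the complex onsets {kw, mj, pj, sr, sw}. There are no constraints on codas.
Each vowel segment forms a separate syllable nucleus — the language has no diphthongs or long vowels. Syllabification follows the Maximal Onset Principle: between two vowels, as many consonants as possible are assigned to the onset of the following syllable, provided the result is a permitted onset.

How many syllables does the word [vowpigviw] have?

Nuclei (vowels): o, i, i → 3 syllables.

3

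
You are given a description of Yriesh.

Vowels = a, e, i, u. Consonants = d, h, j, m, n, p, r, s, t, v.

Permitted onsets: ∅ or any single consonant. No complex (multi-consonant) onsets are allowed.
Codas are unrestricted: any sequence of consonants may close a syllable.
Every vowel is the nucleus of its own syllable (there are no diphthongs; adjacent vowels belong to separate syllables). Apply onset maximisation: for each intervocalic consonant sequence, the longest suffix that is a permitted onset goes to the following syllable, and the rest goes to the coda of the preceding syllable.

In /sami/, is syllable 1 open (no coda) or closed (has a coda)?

Vowels present: a, i; each is a nucleus, giving 2 syllables.
V1 /a/ – V2 /i/: /m/ is a single consonant, so it becomes the next onset.
Syllabification: sa.mi.
Syllable 1 is /sa/; it ends in its nucleus with no coda, so it is open.

open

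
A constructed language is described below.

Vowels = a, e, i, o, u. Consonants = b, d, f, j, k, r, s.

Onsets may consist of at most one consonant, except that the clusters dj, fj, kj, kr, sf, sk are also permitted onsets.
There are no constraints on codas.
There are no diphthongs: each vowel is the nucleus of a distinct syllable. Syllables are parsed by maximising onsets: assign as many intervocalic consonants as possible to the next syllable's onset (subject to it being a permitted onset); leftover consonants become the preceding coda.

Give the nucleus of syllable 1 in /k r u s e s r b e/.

u

Nuclei (vowels): u, e, e → 3 syllables.
The first nucleus (vowel 1 from the left) is /u/.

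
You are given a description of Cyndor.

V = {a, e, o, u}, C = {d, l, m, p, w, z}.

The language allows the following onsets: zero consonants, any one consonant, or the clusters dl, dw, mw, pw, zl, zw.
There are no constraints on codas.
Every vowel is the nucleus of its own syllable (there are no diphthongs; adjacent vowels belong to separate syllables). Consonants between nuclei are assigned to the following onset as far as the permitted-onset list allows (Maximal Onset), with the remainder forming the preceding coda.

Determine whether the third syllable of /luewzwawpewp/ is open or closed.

Vowels present: u, e, a, e; each is a nucleus, giving 4 syllables.
σ1/σ2 boundary: hiatus — the boundary sits between the two vowels.
σ2/σ3 boundary: /wzw/; trying suffixes from longest down, /zw/ is the first permitted one, so coda /w/ | onset /zw/.
σ3/σ4 boundary: /wp/ — longest licit onset from the right is /p/, leaving /w/ as coda.
Syllabification: lu.ew.zwaw.pewp.
Syllable 3 is /zwaw/ with coda /w/, so it is closed.

closed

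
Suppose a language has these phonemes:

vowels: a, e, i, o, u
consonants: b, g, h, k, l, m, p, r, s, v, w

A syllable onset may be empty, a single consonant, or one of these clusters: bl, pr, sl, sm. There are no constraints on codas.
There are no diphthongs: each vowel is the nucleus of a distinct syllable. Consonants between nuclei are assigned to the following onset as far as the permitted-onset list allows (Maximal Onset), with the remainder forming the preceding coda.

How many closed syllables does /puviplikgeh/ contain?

3

Vowels present: u, i, i, e; each is a nucleus, giving 4 syllables.
σ1/σ2 boundary: just /v/ — single C goes to the following onset.
σ2/σ3 boundary: /pl/ — longest licit onset from the right is /l/, leaving /p/ as coda.
σ3/σ4 boundary: /kg/ — longest licit onset from the right is /g/, leaving /k/ as coda.
Putting it together: pu.vip.lik.geh.
Classifying each syllable: /pu/ (open), /vip/ (closed), /lik/ (closed), /geh/ (closed).
Closed syllables: 3.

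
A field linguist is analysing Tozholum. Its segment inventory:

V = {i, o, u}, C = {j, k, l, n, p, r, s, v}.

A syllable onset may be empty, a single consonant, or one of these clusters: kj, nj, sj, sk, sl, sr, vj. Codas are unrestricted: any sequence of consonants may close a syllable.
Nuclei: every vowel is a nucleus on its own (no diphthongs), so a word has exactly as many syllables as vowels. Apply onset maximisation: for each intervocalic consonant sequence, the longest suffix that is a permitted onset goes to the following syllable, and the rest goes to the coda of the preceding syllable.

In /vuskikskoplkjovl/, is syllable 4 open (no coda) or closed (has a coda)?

closed

Vowels present: u, i, o, o; each is a nucleus, giving 4 syllables.
σ1/σ2 boundary: cluster /sk/ — /sk/ is itself a permitted onset, so the whole cluster goes right; preceding coda = ∅.
σ2/σ3 boundary: /ksk/ — longest licit onset from the right is /sk/, leaving /k/ as coda.
σ3/σ4 boundary: /plkj/ splits as /pl/ + /kj/ (/kj/ is the longest suffix that is a licit onset).
Putting it together: vu.skik.skopl.kjovl.
Syllable 4 is /kjovl/ with coda /vl/, so it is closed.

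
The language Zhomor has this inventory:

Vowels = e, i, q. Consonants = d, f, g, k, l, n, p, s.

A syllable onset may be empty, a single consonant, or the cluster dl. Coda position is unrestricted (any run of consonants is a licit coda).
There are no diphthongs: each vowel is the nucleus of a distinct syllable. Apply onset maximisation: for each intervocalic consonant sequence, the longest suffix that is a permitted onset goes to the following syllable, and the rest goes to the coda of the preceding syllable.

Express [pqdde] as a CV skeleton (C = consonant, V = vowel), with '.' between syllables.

CVC.CV

The vowels are q, e — 2 nuclei, so 2 syllables.
σ1/σ2 boundary: cluster /dd/ — the longest permitted-onset suffix is /d/; onset = /d/, preceding coda = /d/.
Result: pqd.de.
Mapping each syllable to C/V: /pqd/ → CVC, /de/ → CV.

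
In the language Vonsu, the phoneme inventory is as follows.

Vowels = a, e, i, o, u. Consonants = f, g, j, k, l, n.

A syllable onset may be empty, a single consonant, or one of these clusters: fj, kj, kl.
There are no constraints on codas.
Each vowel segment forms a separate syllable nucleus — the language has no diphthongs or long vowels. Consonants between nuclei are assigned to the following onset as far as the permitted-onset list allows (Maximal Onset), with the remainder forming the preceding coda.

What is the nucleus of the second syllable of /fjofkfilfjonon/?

i

Nuclei (vowels): o, i, o, o → 4 syllables.
The second nucleus (vowel 2 from the left) is /i/.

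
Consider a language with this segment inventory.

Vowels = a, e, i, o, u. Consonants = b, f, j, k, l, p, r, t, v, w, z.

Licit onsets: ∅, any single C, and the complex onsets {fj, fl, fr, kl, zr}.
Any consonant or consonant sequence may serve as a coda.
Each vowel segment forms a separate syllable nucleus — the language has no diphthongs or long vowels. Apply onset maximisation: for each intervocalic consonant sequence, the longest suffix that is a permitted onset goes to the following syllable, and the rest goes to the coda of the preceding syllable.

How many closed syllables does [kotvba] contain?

The vowels are o, a — 2 nuclei, so 2 syllables.
σ1/σ2 boundary: /tvb/ splits as /tv/ + /b/ (/b/ is the longest suffix that is a licit onset).
Putting it together: kotv.ba.
Classifying each syllable: /kotv/ (closed), /ba/ (open).
Closed syllables: 1.

1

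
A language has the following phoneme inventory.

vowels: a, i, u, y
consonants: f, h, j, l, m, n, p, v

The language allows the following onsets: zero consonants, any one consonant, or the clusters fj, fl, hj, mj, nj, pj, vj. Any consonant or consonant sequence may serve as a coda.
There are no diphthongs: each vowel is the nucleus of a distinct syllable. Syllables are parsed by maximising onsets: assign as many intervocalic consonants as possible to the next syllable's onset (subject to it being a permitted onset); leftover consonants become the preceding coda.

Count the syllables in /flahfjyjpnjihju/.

The vowels are a, y, i, u — 4 nuclei, so 4 syllables.

4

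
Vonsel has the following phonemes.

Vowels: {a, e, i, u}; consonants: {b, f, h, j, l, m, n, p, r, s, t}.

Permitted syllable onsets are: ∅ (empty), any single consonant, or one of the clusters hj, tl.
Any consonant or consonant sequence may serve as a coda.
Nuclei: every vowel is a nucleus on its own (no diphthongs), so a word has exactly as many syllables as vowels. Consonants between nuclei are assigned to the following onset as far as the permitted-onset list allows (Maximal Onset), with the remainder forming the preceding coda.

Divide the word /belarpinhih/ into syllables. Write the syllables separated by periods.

be.lar.pin.hih

The vowels are e, a, i, i — 4 nuclei, so 4 syllables.
V1 /e/ – V2 /a/: just /l/ — single C goes to the following onset.
V2 /a/ – V3 /i/: /rp/ splits as /r/ + /p/ (/p/ is the longest suffix that is a licit onset).
V3 /i/ – V4 /i/: /nh/ splits as /n/ + /h/ (/h/ is the longest suffix that is a licit onset).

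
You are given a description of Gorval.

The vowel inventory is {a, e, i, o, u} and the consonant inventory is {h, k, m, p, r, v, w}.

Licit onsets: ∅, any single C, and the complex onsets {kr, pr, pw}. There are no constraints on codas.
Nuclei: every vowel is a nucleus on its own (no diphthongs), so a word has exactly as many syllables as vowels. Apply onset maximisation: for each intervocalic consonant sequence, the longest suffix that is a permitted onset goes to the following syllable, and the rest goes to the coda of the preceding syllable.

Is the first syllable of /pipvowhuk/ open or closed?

Nuclei (vowels): i, o, u → 3 syllables.
V1 /i/ – V2 /o/: cluster /pv/ — the longest permitted-onset suffix is /v/; onset = /v/, preceding coda = /p/.
V2 /o/ – V3 /u/: cluster /wh/ — the longest permitted-onset suffix is /h/; onset = /h/, preceding coda = /w/.
Putting it together: pip.vow.huk.
Syllable 1 is /pip/ with coda /p/, so it is closed.

closed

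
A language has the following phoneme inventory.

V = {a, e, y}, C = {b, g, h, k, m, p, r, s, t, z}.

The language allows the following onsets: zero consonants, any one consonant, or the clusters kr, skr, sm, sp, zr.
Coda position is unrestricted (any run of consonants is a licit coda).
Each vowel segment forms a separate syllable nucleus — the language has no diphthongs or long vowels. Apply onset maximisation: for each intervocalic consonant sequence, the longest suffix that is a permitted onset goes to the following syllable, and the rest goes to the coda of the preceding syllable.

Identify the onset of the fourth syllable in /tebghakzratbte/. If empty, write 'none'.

The vowels are e, a, a, e — 4 nuclei, so 4 syllables.
V1 /e/ – V2 /a/: /bgh/; trying suffixes from longest down, /h/ is the first permitted one, so coda /bg/ | onset /h/.
V2 /a/ – V3 /a/: cluster /kzr/ — the longest permitted-onset suffix is /zr/; onset = /zr/, preceding coda = /k/.
V3 /a/ – V4 /e/: /tbt/ splits as /tb/ + /t/ (/t/ is the longest suffix that is a licit onset).
Syllabification: tebg.hak.zratb.te.
Syllable 4 is /te/: onset /t/, nucleus /e/, coda ∅.

t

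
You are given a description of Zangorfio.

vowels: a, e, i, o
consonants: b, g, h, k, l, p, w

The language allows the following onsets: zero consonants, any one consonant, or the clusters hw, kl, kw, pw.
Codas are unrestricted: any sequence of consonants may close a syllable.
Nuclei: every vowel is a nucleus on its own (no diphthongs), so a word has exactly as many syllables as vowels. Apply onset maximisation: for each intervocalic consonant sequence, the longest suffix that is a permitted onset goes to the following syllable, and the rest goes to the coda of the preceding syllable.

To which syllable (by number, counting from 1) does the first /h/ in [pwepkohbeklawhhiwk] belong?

2

Nuclei (vowels): e, o, e, a, i → 5 syllables.
σ1/σ2 boundary: /pk/; trying suffixes from longest down, /k/ is the first permitted one, so coda /p/ | onset /k/.
σ2/σ3 boundary: /hb/ — longest licit onset from the right is /b/, leaving /h/ as coda.
σ3/σ4 boundary: /kl/ is a licit onset in full, so it all attaches to the next syllable.
σ4/σ5 boundary: /whh/ — longest licit onset from the right is /h/, leaving /wh/ as coda.
So the parse is pwep.koh.be.klawh.hiwk.
The first /h/ is in the coda of syllable 2 (/koh/).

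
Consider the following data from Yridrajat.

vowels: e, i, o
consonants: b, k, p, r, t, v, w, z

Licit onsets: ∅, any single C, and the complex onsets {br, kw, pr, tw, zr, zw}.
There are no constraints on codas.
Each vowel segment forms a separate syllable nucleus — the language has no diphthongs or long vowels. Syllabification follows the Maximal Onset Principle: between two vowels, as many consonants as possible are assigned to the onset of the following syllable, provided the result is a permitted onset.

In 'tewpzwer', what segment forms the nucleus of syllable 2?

e

Vowels present: e, e; each is a nucleus, giving 2 syllables.
The second nucleus (vowel 2 from the left) is /e/.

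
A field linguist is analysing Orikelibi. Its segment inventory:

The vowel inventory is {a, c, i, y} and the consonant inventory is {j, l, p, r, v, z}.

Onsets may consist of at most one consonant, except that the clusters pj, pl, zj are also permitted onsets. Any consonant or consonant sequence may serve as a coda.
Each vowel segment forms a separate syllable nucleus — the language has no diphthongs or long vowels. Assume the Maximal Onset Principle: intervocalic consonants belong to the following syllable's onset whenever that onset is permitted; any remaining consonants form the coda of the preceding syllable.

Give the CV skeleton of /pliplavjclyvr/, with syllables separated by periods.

Vowels present: i, a, c, y; each is a nucleus, giving 4 syllables.
/i…a/ gap (V1→V2): cluster /pl/ — /pl/ is itself a permitted onset, so the whole cluster goes right; preceding coda = ∅.
/a…c/ gap (V2→V3): /vj/; trying suffixes from longest down, /j/ is the first permitted one, so coda /v/ | onset /j/.
/c…y/ gap (V3→V4): /l/ → onset of the next syllable (single consonants are always licit onsets).
Result: pli.plav.jc.lyvr.
Mapping each syllable to C/V: /pli/ → CCV, /plav/ → CCVC, /jc/ → CV, /lyvr/ → CVCC.

CCV.CCVC.CV.CVCC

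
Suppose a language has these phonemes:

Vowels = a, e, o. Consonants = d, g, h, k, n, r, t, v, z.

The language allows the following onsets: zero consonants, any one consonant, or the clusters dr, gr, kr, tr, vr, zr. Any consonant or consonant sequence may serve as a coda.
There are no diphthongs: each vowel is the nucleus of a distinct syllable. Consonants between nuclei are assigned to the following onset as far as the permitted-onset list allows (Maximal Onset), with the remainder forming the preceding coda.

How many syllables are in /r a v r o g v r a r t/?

3

The vowels are a, o, a — 3 nuclei, so 3 syllables.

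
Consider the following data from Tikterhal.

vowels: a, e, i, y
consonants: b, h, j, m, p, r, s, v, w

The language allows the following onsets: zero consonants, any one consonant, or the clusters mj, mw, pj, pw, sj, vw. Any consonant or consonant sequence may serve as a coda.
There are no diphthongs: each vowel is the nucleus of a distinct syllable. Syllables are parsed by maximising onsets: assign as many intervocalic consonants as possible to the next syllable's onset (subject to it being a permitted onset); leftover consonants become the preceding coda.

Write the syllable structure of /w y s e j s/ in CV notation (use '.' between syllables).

The vowels are y, e — 2 nuclei, so 2 syllables.
V1 /y/ – V2 /e/: /s/ → onset of the next syllable (single consonants are always licit onsets).
Syllabification: wy.sejs.
Mapping each syllable to C/V: /wy/ → CV, /sejs/ → CVCC.

CV.CVCC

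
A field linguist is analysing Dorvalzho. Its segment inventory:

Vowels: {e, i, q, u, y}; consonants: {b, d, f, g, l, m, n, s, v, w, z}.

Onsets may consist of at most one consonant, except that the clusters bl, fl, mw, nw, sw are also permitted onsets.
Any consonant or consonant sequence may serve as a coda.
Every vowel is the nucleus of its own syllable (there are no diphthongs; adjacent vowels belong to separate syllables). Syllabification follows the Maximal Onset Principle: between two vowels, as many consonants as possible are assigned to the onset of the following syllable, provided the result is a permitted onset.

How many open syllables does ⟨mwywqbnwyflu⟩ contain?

The vowels are y, q, y, u — 4 nuclei, so 4 syllables.
Between /y/ (V1) and /q/ (V2): /w/ is a single consonant, so it becomes the next onset.
Between /q/ (V2) and /y/ (V3): /bnw/ splits as /b/ + /nw/ (/nw/ is the longest suffix that is a licit onset).
Between /y/ (V3) and /u/ (V4): /fl/ — entire cluster is a permitted onset → onset /fl/, coda ∅.
Result: mwy.wqb.nwy.flu.
Classifying each syllable: /mwy/ (open), /wqb/ (closed), /nwy/ (open), /flu/ (open).
Open syllables: 3.

3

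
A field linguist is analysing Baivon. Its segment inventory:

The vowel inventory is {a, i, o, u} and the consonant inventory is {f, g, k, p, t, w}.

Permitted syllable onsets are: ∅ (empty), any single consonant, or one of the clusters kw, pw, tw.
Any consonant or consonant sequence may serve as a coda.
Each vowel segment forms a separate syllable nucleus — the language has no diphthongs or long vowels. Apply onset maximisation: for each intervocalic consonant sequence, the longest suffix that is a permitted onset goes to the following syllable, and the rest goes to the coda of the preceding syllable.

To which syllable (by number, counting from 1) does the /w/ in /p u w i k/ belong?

Vowels present: u, i; each is a nucleus, giving 2 syllables.
σ1/σ2 boundary: /w/ → onset of the next syllable (single consonants are always licit onsets).
Syllabification: pu.wik.
The /w/ is in the onset of syllable 2 (/wik/).

2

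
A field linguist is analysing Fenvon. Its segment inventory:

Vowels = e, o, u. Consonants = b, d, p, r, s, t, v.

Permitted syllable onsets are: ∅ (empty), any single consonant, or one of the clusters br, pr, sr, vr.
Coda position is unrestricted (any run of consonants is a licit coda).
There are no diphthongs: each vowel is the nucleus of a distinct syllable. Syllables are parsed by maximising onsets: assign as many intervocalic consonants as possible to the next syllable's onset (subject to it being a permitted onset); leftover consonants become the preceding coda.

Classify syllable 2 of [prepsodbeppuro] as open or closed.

closed

Nuclei (vowels): e, o, e, u, o → 5 syllables.
V1 /e/ – V2 /o/: /ps/; trying suffixes from longest down, /s/ is the first permitted one, so coda /p/ | onset /s/.
V2 /o/ – V3 /e/: /db/ — longest licit onset from the right is /b/, leaving /d/ as coda.
V3 /e/ – V4 /u/: /pp/ — longest licit onset from the right is /p/, leaving /p/ as coda.
V4 /u/ – V5 /o/: /r/ → onset of the next syllable (single consonants are always licit onsets).
Syllabification: prep.sod.bep.pu.ro.
Syllable 2 is /sod/ with coda /d/, so it is closed.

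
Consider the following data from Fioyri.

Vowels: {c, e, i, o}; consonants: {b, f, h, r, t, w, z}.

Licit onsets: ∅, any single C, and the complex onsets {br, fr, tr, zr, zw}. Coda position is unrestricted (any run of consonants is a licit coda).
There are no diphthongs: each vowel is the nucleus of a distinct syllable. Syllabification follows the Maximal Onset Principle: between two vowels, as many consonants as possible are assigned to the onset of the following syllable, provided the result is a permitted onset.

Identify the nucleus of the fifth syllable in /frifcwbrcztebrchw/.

c

Vowels present: i, c, c, e, c; each is a nucleus, giving 5 syllables.
The fifth nucleus (vowel 5 from the left) is /c/.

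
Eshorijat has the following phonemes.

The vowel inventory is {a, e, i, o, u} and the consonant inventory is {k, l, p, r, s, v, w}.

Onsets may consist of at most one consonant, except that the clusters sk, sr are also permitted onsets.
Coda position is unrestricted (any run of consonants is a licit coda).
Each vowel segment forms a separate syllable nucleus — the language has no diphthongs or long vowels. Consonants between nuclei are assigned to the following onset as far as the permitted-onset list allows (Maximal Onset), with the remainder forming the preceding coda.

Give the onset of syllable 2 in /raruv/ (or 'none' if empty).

Nuclei (vowels): a, u → 2 syllables.
/a…u/ gap (V1→V2): just /r/ — single C goes to the following onset.
Syllabification: ra.ruv.
Syllable 2 is /ruv/: onset /r/, nucleus /u/, coda /v/.

r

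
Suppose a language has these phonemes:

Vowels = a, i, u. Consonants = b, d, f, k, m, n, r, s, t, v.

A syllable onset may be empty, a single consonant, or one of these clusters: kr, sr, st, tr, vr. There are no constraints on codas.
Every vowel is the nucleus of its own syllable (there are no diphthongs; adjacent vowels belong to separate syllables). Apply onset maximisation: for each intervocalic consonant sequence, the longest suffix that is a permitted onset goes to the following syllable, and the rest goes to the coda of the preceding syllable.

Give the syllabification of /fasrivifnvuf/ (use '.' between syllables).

fa.sri.vifn.vuf

The vowels are a, i, i, u — 4 nuclei, so 4 syllables.
/a…i/ gap (V1→V2): /sr/ — entire cluster is a permitted onset → onset /sr/, coda ∅.
/i…i/ gap (V2→V3): /v/ → onset of the next syllable (single consonants are always licit onsets).
/i…u/ gap (V3→V4): /fnv/; trying suffixes from longest down, /v/ is the first permitted one, so coda /fn/ | onset /v/.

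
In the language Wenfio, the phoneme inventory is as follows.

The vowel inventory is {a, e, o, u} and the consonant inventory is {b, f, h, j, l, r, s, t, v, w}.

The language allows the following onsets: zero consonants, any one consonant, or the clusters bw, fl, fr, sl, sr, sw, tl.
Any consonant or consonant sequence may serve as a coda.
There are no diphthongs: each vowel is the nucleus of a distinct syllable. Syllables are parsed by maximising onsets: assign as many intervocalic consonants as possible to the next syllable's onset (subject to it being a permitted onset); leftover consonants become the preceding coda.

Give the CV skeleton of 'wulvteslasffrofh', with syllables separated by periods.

CVCC.CV.CCVCC.CCVCC

The vowels are u, e, a, o — 4 nuclei, so 4 syllables.
Between /u/ (V1) and /e/ (V2): /lvt/; trying suffixes from longest down, /t/ is the first permitted one, so coda /lv/ | onset /t/.
Between /e/ (V2) and /a/ (V3): cluster /sl/ — /sl/ is itself a permitted onset, so the whole cluster goes right; preceding coda = ∅.
Between /a/ (V3) and /o/ (V4): /sffr/; trying suffixes from longest down, /fr/ is the first permitted one, so coda /sf/ | onset /fr/.
Result: wulv.te.slasf.frofh.
Mapping each syllable to C/V: /wulv/ → CVCC, /te/ → CV, /slasf/ → CCVCC, /frofh/ → CCVCC.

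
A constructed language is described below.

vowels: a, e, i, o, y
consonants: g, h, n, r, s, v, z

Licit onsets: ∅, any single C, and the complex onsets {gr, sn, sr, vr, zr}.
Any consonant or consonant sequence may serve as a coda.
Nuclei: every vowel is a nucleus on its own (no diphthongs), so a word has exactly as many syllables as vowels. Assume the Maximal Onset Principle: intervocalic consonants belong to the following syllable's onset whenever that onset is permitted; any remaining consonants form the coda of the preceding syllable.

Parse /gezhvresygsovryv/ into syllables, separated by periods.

Vowels present: e, e, y, o, y; each is a nucleus, giving 5 syllables.
/e…e/ gap (V1→V2): /zhvr/; trying suffixes from longest down, /vr/ is the first permitted one, so coda /zh/ | onset /vr/.
/e…y/ gap (V2→V3): just /s/ — single C goes to the following onset.
/y…o/ gap (V3→V4): /gs/ — longest licit onset from the right is /s/, leaving /g/ as coda.
/o…y/ gap (V4→V5): /vr/ — entire cluster is a permitted onset → onset /vr/, coda ∅.

gezh.vre.syg.so.vryv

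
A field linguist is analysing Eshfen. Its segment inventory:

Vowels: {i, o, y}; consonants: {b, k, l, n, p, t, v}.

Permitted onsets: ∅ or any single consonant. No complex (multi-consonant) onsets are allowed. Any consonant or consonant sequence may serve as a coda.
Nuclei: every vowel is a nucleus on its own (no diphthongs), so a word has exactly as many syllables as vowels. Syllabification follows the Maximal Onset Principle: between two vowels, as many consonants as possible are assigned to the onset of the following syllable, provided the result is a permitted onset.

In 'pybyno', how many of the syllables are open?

Nuclei (vowels): y, y, o → 3 syllables.
/y…y/ gap (V1→V2): just /b/ — single C goes to the following onset.
/y…o/ gap (V2→V3): /n/ is a single consonant, so it becomes the next onset.
Syllabification: py.by.no.
Classifying each syllable: /py/ (open), /by/ (open), /no/ (open).
Open syllables: 3.

3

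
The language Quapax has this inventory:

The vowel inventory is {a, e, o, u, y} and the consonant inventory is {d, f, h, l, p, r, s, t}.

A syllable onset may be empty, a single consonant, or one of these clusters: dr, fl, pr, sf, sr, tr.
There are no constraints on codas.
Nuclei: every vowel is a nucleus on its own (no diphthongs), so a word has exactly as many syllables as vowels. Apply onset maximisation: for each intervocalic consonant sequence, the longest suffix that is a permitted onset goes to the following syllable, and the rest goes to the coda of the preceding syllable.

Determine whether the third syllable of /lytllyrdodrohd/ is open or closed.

The vowels are y, y, o, o — 4 nuclei, so 4 syllables.
σ1/σ2 boundary: /tll/ splits as /tl/ + /l/ (/l/ is the longest suffix that is a licit onset).
σ2/σ3 boundary: /rd/ splits as /r/ + /d/ (/d/ is the longest suffix that is a licit onset).
σ3/σ4 boundary: cluster /dr/ — /dr/ is itself a permitted onset, so the whole cluster goes right; preceding coda = ∅.
Putting it together: lytl.lyr.do.drohd.
Syllable 3 is /do/; it ends in its nucleus with no coda, so it is open.

open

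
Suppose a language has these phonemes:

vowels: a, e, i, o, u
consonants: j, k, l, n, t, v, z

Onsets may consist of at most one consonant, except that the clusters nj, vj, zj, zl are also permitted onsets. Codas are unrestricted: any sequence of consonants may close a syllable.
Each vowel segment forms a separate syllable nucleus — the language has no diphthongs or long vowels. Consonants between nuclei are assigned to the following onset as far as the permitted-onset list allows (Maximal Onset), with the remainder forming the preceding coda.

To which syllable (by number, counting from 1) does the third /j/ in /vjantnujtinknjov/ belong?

Vowels present: a, u, i, o; each is a nucleus, giving 4 syllables.
V1 /a/ – V2 /u/: /ntn/ — longest licit onset from the right is /n/, leaving /nt/ as coda.
V2 /u/ – V3 /i/: /jt/ splits as /j/ + /t/ (/t/ is the longest suffix that is a licit onset).
V3 /i/ – V4 /o/: /nknj/ splits as /nk/ + /nj/ (/nj/ is the longest suffix that is a licit onset).
Syllabification: vjant.nuj.tink.njov.
The third /j/ is in the onset of syllable 4 (/njov/).

4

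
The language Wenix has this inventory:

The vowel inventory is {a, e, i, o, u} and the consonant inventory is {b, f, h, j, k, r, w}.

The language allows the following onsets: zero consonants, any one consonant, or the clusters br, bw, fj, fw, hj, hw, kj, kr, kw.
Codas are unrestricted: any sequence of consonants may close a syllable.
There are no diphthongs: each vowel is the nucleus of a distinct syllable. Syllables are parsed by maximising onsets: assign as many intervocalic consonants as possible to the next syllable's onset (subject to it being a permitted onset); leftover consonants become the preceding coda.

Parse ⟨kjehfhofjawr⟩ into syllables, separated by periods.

Vowels present: e, o, a; each is a nucleus, giving 3 syllables.
Between /e/ (V1) and /o/ (V2): /hfh/ — longest licit onset from the right is /h/, leaving /hf/ as coda.
Between /o/ (V2) and /a/ (V3): cluster /fj/ — /fj/ is itself a permitted onset, so the whole cluster goes right; preceding coda = ∅.

kjehf.ho.fjawr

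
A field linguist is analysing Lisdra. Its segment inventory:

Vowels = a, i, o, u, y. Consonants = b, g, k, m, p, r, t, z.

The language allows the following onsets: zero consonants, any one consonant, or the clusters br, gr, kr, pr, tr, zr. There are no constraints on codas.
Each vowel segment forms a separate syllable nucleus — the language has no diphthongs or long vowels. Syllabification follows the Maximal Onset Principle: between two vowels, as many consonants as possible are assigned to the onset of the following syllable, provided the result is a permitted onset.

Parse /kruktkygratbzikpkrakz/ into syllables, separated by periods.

krukt.ky.gratb.zikp.krakz

Nuclei (vowels): u, y, a, i, a → 5 syllables.
/u…y/ gap (V1→V2): /ktk/; trying suffixes from longest down, /k/ is the first permitted one, so coda /kt/ | onset /k/.
/y…a/ gap (V2→V3): /gr/ is a licit onset in full, so it all attaches to the next syllable.
/a…i/ gap (V3→V4): /tbz/ splits as /tb/ + /z/ (/z/ is the longest suffix that is a licit onset).
/i…a/ gap (V4→V5): /kpkr/ splits as /kp/ + /kr/ (/kr/ is the longest suffix that is a licit onset).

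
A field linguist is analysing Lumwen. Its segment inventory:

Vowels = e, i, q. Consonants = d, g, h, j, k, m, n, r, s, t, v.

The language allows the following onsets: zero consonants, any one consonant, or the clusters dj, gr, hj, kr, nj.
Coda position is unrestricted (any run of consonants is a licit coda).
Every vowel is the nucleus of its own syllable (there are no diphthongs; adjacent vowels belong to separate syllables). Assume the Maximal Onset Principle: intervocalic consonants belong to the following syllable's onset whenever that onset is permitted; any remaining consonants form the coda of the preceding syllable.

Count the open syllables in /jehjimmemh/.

Vowels present: e, i, e; each is a nucleus, giving 3 syllables.
/e…i/ gap (V1→V2): /hj/ — entire cluster is a permitted onset → onset /hj/, coda ∅.
/i…e/ gap (V2→V3): /mm/; trying suffixes from longest down, /m/ is the first permitted one, so coda /m/ | onset /m/.
Syllabification: je.hjim.memh.
Classifying each syllable: /je/ (open), /hjim/ (closed), /memh/ (closed).
Open syllables: 1.

1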